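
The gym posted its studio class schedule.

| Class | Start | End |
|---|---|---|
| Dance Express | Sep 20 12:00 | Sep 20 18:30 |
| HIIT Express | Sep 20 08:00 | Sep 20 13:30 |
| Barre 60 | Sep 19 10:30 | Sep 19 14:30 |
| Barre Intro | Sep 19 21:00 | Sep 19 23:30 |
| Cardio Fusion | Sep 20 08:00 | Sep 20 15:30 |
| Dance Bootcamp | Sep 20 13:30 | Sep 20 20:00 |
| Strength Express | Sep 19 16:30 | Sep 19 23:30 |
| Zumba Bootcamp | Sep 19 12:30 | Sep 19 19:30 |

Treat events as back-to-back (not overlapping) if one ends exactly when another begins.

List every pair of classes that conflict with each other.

Two intervals overlap when each starts before the other ends.
Sorted by start: Barre 60, Zumba Bootcamp, Strength Express, Barre Intro, Cardio Fusion, HIIT Express, Dance Express, Dance Bootcamp.
Zumba Bootcamp starts before Barre 60 ends → Barre 60 and Zumba Bootcamp overlap.
Strength Express starts after Barre 60 ends — done with Barre 60.
Strength Express starts before Zumba Bootcamp ends → Zumba Bootcamp and Strength Express overlap.
Barre Intro starts after Zumba Bootcamp ends — done with Zumba Bootcamp.
Barre Intro starts before Strength Express ends → Strength Express and Barre Intro overlap.
Cardio Fusion starts after Strength Express ends — done with Strength Express.
Cardio Fusion starts after Barre Intro ends — done with Barre Intro.
HIIT Express starts before Cardio Fusion ends → Cardio Fusion and HIIT Express overlap.
Dance Express starts before Cardio Fusion ends → Cardio Fusion and Dance Express overlap.
Dance Bootcamp starts before Cardio Fusion ends → Cardio Fusion and Dance Bootcamp overlap.
Dance Express starts before HIIT Express ends → HIIT Express and Dance Express overlap.
Dance Bootcamp starts exactly when HIIT Express ends (back-to-back, no overlap).
Dance Bootcamp starts before Dance Express ends → Dance Express and Dance Bootcamp overlap.

Barre 60 & Zumba Bootcamp, Barre Intro & Strength Express, Cardio Fusion & Dance Bootcamp, Cardio Fusion & Dance Express, Cardio Fusion & HIIT Express, Dance Bootcamp & Dance Express, Dance Express & HIIT Express, Strength Express & Zumba Bootcamp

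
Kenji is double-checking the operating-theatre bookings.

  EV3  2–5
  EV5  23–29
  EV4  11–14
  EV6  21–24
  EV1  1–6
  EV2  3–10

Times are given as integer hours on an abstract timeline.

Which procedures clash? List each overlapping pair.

EV1 & EV2, EV1 & EV3, EV2 & EV3, EV5 & EV6

Sorted by start: EV1, EV3, EV2, EV4, EV6, EV5.
EV3 starts before EV1 ends → EV1 and EV3 overlap.
EV2 starts before EV1 ends → EV1 and EV2 overlap.
EV4 starts after EV1 ends; EV1 is clear from here.
EV2 starts before EV3 ends → EV3 and EV2 overlap.
EV4 starts after EV3 ends; EV3 is clear from here.
EV4 starts after EV2 ends; EV2 is clear from here.
EV6 starts after EV4 ends; EV4 is clear from here.
EV5 starts before EV6 ends → EV6 and EV5 overlap.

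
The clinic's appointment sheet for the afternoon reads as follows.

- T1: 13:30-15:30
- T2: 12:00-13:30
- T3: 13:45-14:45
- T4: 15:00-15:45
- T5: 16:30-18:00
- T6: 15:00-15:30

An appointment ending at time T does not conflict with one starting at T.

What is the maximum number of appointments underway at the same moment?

3

Sort all start/end points and keep a running count:
12:00 start T2 → 1
13:30 end T2 → 0
13:30 start T1 → 1
13:45 start T3 → 2
14:45 end T3 → 1
15:00 start T4 → 2
15:00 start T6 → 3
15:30 end T1 → 2
15:30 end T6 → 1
15:45 end T4 → 0
16:30 start T5 → 1
18:00 end T5 → 0
Peak is 3, at 15:00 (T1, T4, T6).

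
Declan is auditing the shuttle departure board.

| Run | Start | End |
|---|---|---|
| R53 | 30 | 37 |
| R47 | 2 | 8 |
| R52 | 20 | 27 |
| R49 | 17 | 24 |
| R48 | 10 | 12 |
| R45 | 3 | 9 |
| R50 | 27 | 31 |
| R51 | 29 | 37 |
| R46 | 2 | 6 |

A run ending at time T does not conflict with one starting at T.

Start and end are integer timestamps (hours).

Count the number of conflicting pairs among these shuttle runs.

Two intervals overlap when each starts before the other ends.
Sorted by start: R46, R47, R45, R48, R49, R52, R50, R51, R53.
R47 starts before R46 ends → R46 and R47 overlap.
R45 starts before R46 ends → R46 and R45 overlap.
R48 starts after R46 ends, so R46 has no further overlaps.
R45 starts before R47 ends → R47 and R45 overlap.
R48 starts after R47 ends, so R47 has no further overlaps.
R48 starts after R45 ends, so R45 has no further overlaps.
R49 starts after R48 ends, so R48 has no further overlaps.
R52 starts before R49 ends → R49 and R52 overlap.
R50 starts after R49 ends, so R49 has no further overlaps.
R50 starts exactly when R52 ends (back-to-back, no overlap), so R52 has no further overlaps.
R51 starts before R50 ends → R50 and R51 overlap.
R53 starts before R50 ends → R50 and R53 overlap.
R53 starts before R51 ends → R51 and R53 overlap.
Overlapping pairs: R45 & R46, R45 & R47, R46 & R47, R49 & R52, R50 & R51, R50 & R53, R51 & R53 — 7 in total.

7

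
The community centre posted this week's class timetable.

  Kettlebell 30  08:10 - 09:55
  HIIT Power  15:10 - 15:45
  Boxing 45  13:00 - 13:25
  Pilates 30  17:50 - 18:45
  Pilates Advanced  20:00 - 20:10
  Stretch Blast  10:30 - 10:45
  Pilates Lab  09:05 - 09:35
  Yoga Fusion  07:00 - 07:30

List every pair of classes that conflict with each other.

Sorted by start: Yoga Fusion, Kettlebell 30, Pilates Lab, Stretch Blast, Boxing 45, HIIT Power, Pilates 30, Pilates Advanced.
Kettlebell 30 starts after Yoga Fusion ends; Yoga Fusion is clear from here.
Pilates Lab starts before Kettlebell 30 ends → Kettlebell 30 and Pilates Lab overlap.
Stretch Blast starts after Kettlebell 30 ends; Kettlebell 30 is clear from here.
Stretch Blast starts after Pilates Lab ends; Pilates Lab is clear from here.
Boxing 45 starts after Stretch Blast ends; Stretch Blast is clear from here.
HIIT Power starts after Boxing 45 ends; Boxing 45 is clear from here.
Pilates 30 starts after HIIT Power ends; HIIT Power is clear from here.
Pilates Advanced starts after Pilates 30 ends.

Kettlebell 30 & Pilates Lab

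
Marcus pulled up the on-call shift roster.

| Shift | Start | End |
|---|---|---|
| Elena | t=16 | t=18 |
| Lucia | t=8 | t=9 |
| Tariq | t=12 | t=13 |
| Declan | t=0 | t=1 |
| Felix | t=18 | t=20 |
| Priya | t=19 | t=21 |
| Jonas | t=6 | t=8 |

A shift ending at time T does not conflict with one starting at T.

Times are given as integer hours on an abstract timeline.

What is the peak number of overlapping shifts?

Walk through starts and ends in time order (an end at T is processed before a start at T):
t=0 start Declan → 1
t=1 end Declan → 0
t=6 start Jonas → 1
t=8 end Jonas → 0
t=8 start Lucia → 1
t=9 end Lucia → 0
t=12 start Tariq → 1
t=13 end Tariq → 0
t=16 start Elena → 1
t=18 end Elena → 0
t=18 start Felix → 1
t=19 start Priya → 2
t=20 end Felix → 1
t=21 end Priya → 0
Peak is 2, at t=19 (Felix, Priya).

2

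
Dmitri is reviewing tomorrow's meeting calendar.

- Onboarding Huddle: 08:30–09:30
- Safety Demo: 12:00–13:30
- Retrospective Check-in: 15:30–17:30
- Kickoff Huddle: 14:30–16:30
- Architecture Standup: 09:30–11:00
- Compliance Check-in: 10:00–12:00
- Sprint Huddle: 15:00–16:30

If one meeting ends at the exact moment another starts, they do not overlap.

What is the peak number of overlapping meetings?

3

Sweep the timeline, counting +1 at each start and −1 at each end (ends before starts at a tie):
08:30 start Onboarding Huddle → 1
09:30 end Onboarding Huddle → 0
09:30 start Architecture Standup → 1
10:00 start Compliance Check-in → 2
11:00 end Architecture Standup → 1
12:00 end Compliance Check-in → 0
12:00 start Safety Demo → 1
13:30 end Safety Demo → 0
14:30 start Kickoff Huddle → 1
15:00 start Sprint Huddle → 2
15:30 start Retrospective Check-in → 3
16:30 end Kickoff Huddle → 2
16:30 end Sprint Huddle → 1
17:30 end Retrospective Check-in → 0
Peak is 3, at 15:30 (Kickoff Huddle, Retrospective Check-in, Sprint Huddle).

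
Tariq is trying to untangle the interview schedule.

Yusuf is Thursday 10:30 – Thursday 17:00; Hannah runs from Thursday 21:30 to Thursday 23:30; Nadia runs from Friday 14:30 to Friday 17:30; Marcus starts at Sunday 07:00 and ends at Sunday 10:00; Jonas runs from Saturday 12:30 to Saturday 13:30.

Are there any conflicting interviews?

No

Two intervals overlap when each starts before the other ends.
Sorted by start: Yusuf, Hannah, Nadia, Jonas, Marcus.
Hannah starts after Yusuf ends, so nothing later overlaps Yusuf either.
Nadia starts after Hannah ends, so nothing later overlaps Hannah either.
Jonas starts after Nadia ends, so nothing later overlaps Nadia either.
Marcus starts after Jonas ends.
Every pair is clear; the schedule has no overlaps.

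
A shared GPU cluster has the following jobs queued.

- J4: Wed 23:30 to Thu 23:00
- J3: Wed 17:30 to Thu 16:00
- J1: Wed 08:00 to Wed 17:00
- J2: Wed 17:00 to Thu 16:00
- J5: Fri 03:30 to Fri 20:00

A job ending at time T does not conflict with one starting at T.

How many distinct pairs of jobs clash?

3

Sorted by start: J1, J2, J3, J4, J5.
J2 starts exactly when J1 ends (back-to-back, no overlap), so J1 has no further overlaps.
J3 starts before J2 ends → J2 and J3 overlap.
J4 starts before J2 ends → J2 and J4 overlap.
J5 starts after J2 ends.
J4 starts before J3 ends → J3 and J4 overlap.
J5 starts after J3 ends.
J5 starts after J4 ends.
Overlapping pairs: J2 & J3, J2 & J4, J3 & J4 — 3 in total.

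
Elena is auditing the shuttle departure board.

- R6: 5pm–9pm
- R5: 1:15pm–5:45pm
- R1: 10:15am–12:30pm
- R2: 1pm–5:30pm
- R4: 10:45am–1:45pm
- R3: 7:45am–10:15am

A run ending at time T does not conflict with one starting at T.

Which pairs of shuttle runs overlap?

Sorted by start: R3, R1, R4, R2, R5, R6.
R1 starts exactly when R3 ends (back-to-back, no overlap) — done with R3.
R4 starts before R1 ends → R1 and R4 overlap.
R2 starts after R1 ends — done with R1.
R2 starts before R4 ends → R4 and R2 overlap.
R5 starts before R4 ends → R4 and R5 overlap.
R6 starts after R4 ends.
R5 starts before R2 ends → R2 and R5 overlap.
R6 starts before R2 ends → R2 and R6 overlap.
R6 starts before R5 ends → R5 and R6 overlap.

R1 & R4, R2 & R4, R2 & R5, R2 & R6, R4 & R5, R5 & R6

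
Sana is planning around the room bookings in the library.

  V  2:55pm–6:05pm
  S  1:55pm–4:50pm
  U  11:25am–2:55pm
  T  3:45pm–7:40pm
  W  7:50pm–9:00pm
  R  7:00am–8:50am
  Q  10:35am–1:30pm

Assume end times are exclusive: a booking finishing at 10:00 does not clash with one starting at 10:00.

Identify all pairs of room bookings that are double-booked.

Sorted by start: R, Q, U, S, V, T, W.
Q starts after R ends, so R has no further overlaps.
U starts before Q ends → Q and U overlap.
S starts after Q ends, so Q has no further overlaps.
S starts before U ends → U and S overlap.
V starts exactly when U ends (back-to-back, no overlap), so U has no further overlaps.
V starts before S ends → S and V overlap.
T starts before S ends → S and T overlap.
W starts after S ends.
T starts before V ends → V and T overlap.
W starts after V ends.
W starts after T ends.

Q & U, S & T, S & U, S & V, T & V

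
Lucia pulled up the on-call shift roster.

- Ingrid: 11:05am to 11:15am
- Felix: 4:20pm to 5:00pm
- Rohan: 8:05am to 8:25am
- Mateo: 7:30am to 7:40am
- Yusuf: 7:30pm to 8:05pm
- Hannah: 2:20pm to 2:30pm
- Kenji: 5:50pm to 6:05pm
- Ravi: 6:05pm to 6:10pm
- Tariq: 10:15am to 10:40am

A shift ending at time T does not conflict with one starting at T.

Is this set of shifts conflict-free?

Sorted by start: Mateo, Rohan, Tariq, Ingrid, Hannah, Felix, Kenji, Ravi, Yusuf.
Rohan starts after Mateo ends; Mateo is clear from here.
Tariq starts after Rohan ends; Rohan is clear from here.
Ingrid starts after Tariq ends; Tariq is clear from here.
Hannah starts after Ingrid ends; Ingrid is clear from here.
Felix starts after Hannah ends; Hannah is clear from here.
Kenji starts after Felix ends; Felix is clear from here.
Ravi starts exactly when Kenji ends (back-to-back, no overlap); Kenji is clear from here.
Yusuf starts after Ravi ends.
Every pair is clear; the schedule has no overlaps.

Yes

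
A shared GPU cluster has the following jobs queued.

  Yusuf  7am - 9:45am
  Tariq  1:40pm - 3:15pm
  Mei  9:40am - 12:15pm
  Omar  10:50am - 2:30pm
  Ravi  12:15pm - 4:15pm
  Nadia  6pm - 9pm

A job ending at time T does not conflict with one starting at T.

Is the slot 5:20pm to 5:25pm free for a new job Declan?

Yes — the slot is free

Yusuf: ends 9:45am at or before Declan starts 5:20pm → clear.
Mei: ends 12:15pm at or before Declan starts 5:20pm → clear.
Omar: ends 2:30pm at or before Declan starts 5:20pm → clear.
Ravi: ends 4:15pm at or before Declan starts 5:20pm → clear.
Tariq: ends 3:15pm at or before Declan starts 5:20pm → clear.
Nadia: starts 6pm at or after Declan ends 5:25pm → clear.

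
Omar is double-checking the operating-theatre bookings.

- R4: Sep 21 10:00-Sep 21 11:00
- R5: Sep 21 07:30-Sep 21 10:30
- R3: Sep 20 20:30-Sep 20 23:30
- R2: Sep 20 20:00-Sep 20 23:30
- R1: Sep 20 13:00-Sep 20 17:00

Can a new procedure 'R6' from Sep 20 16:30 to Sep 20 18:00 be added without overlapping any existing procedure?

R1: starts Sep 20 13:00 before R6 ends Sep 20 18:00, and ends Sep 20 17:00 after R6 starts Sep 20 16:30 → overlap.
R2: starts Sep 20 20:00 at or after R6 ends Sep 20 18:00 → clear.
R3: starts Sep 20 20:30 at or after R6 ends Sep 20 18:00 → clear.
R5: starts Sep 21 07:30 at or after R6 ends Sep 20 18:00 → clear.
R4: starts Sep 21 10:00 at or after R6 ends Sep 20 18:00 → clear.
R6 overlaps R1.

No — it overlaps R1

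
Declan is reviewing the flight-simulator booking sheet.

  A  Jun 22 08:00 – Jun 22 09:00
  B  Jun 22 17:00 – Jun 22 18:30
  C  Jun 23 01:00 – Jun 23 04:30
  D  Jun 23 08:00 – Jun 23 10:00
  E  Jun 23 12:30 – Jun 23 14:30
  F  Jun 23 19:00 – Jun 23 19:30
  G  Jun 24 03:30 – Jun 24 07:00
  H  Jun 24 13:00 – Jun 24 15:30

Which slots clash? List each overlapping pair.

no conflicts

Two intervals overlap when each starts before the other ends.
Sorted by start: A, B, C, D, E, F, G, H.
B starts after A ends; A is clear from here.
C starts after B ends; B is clear from here.
D starts after C ends; C is clear from here.
E starts after D ends; D is clear from here.
F starts after E ends; E is clear from here.
G starts after F ends; F is clear from here.
H starts after G ends.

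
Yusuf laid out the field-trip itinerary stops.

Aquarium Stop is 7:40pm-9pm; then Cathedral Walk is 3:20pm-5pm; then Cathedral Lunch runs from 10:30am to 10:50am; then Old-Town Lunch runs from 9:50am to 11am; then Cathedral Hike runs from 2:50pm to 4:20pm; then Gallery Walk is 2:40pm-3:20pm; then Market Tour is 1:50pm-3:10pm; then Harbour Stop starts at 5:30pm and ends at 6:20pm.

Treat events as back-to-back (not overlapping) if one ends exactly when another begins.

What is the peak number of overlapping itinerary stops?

3

Walk through starts and ends in time order (an end at T is processed before a start at T):
9:50am start Old-Town Lunch → 1
10:30am start Cathedral Lunch → 2
10:50am end Cathedral Lunch → 1
11am end Old-Town Lunch → 0
1:50pm start Market Tour → 1
2:40pm start Gallery Walk → 2
2:50pm start Cathedral Hike → 3
3:10pm end Market Tour → 2
3:20pm end Gallery Walk → 1
3:20pm start Cathedral Walk → 2
4:20pm end Cathedral Hike → 1
5pm end Cathedral Walk → 0
5:30pm start Harbour Stop → 1
6:20pm end Harbour Stop → 0
7:40pm start Aquarium Stop → 1
9pm end Aquarium Stop → 0
Peak is 3, at 2:50pm (Cathedral Hike, Gallery Walk, Market Tour).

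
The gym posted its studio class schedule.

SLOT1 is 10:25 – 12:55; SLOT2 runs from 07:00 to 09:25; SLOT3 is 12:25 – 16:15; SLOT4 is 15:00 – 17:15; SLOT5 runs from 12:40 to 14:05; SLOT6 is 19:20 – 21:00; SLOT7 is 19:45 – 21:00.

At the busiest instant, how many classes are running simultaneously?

3

Walk through starts and ends in time order (an end at T is processed before a start at T):
07:00 start SLOT2 → 1
09:25 end SLOT2 → 0
10:25 start SLOT1 → 1
12:25 start SLOT3 → 2
12:40 start SLOT5 → 3
12:55 end SLOT1 → 2
14:05 end SLOT5 → 1
15:00 start SLOT4 → 2
16:15 end SLOT3 → 1
17:15 end SLOT4 → 0
19:20 start SLOT6 → 1
19:45 start SLOT7 → 2
21:00 end SLOT6 → 1
21:00 end SLOT7 → 0
Peak is 3, at 12:40 (SLOT1, SLOT3, SLOT5).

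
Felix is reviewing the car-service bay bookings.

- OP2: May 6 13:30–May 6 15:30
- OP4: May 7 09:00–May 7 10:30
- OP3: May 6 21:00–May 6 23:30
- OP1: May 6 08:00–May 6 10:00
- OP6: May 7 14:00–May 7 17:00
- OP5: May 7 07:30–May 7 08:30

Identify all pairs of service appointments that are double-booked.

Sorted by start: OP1, OP2, OP3, OP5, OP4, OP6.
OP2 starts after OP1 ends, so OP1 has no further overlaps.
OP3 starts after OP2 ends, so OP2 has no further overlaps.
OP5 starts after OP3 ends, so OP3 has no further overlaps.
OP4 starts after OP5 ends, so OP5 has no further overlaps.
OP6 starts after OP4 ends.

no overlapping pairs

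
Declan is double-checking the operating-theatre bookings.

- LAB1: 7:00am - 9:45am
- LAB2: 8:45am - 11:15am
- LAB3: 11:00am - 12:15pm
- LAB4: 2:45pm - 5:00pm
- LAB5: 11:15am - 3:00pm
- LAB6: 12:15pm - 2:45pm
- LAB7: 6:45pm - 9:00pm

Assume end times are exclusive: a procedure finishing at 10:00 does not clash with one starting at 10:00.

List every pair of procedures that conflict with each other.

Sorted by start: LAB1, LAB2, LAB3, LAB5, LAB6, LAB4, LAB7.
LAB2 starts before LAB1 ends → LAB1 and LAB2 overlap.
LAB3 starts after LAB1 ends — done with LAB1.
LAB3 starts before LAB2 ends → LAB2 and LAB3 overlap.
LAB5 starts exactly when LAB2 ends (back-to-back, no overlap) — done with LAB2.
LAB5 starts before LAB3 ends → LAB3 and LAB5 overlap.
LAB6 starts exactly when LAB3 ends (back-to-back, no overlap) — done with LAB3.
LAB6 starts before LAB5 ends → LAB5 and LAB6 overlap.
LAB4 starts before LAB5 ends → LAB5 and LAB4 overlap.
LAB7 starts after LAB5 ends.
LAB4 starts exactly when LAB6 ends (back-to-back, no overlap) — done with LAB6.
LAB7 starts after LAB4 ends.

LAB1 & LAB2, LAB2 & LAB3, LAB3 & LAB5, LAB4 & LAB5, LAB5 & LAB6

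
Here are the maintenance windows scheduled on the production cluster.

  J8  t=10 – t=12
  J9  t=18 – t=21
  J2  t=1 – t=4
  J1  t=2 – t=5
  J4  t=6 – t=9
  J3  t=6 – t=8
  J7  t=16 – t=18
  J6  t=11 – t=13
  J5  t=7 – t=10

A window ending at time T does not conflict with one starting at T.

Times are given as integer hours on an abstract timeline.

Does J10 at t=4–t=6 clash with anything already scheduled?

Yes — it overlaps J1

J2: ends t=4 at or before J10 starts t=4 → clear.
J1: starts t=2 before J10 ends t=6, and ends t=5 after J10 starts t=4 → overlap.
J3: starts t=6 at or after J10 ends t=6 → clear.
J4: starts t=6 at or after J10 ends t=6 → clear.
J5: starts t=7 at or after J10 ends t=6 → clear.
J8: starts t=10 at or after J10 ends t=6 → clear.
J6: starts t=11 at or after J10 ends t=6 → clear.
J7: starts t=16 at or after J10 ends t=6 → clear.
J9: starts t=18 at or after J10 ends t=6 → clear.
J10 overlaps J1.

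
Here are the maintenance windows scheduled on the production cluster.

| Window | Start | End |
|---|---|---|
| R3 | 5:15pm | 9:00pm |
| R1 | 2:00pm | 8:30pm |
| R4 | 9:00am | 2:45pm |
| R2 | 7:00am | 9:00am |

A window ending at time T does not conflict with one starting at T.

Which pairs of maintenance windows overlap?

R1 & R3, R1 & R4

Sorted by start: R2, R4, R1, R3.
R4 starts exactly when R2 ends (back-to-back, no overlap); R2 is clear from here.
R1 starts before R4 ends → R4 and R1 overlap.
R3 starts after R4 ends.
R3 starts before R1 ends → R1 and R3 overlap.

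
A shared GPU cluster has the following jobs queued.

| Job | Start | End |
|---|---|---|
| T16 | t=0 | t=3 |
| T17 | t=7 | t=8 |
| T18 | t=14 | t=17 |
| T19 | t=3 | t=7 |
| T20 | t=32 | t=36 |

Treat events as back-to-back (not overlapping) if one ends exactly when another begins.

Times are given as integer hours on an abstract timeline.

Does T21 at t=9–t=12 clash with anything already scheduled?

T16: ends t=3 at or before T21 starts t=9 → clear.
T19: ends t=7 at or before T21 starts t=9 → clear.
T17: ends t=8 at or before T21 starts t=9 → clear.
T18: starts t=14 at or after T21 ends t=12 → clear.
T20: starts t=32 at or after T21 ends t=12 → clear.

No — it doesn't clash with anything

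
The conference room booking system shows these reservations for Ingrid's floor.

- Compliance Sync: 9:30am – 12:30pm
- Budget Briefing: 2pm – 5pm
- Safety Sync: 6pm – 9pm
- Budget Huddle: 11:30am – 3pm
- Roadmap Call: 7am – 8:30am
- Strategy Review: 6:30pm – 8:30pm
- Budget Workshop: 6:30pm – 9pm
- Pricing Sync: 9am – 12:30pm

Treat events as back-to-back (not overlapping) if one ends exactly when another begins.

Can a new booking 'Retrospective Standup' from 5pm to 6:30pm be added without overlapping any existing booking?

No — it overlaps Safety Sync

Roadmap Call: ends 8:30am at or before Retrospective Standup starts 5pm → clear.
Pricing Sync: ends 12:30pm at or before Retrospective Standup starts 5pm → clear.
Compliance Sync: ends 12:30pm at or before Retrospective Standup starts 5pm → clear.
Budget Huddle: ends 3pm at or before Retrospective Standup starts 5pm → clear.
Budget Briefing: ends 5pm at or before Retrospective Standup starts 5pm → clear.
Safety Sync: starts 6pm before Retrospective Standup ends 6:30pm, and ends 9pm after Retrospective Standup starts 5pm → overlap.
Strategy Review: starts 6:30pm at or after Retrospective Standup ends 6:30pm → clear.
Budget Workshop: starts 6:30pm at or after Retrospective Standup ends 6:30pm → clear.
Retrospective Standup overlaps Safety Sync.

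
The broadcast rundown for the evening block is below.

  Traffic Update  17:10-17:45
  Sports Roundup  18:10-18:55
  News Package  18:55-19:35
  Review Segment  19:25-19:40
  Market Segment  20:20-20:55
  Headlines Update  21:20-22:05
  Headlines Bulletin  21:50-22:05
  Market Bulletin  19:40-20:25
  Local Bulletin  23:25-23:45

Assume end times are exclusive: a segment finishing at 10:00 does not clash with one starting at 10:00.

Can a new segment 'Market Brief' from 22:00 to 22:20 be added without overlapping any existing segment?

No — it overlaps Headlines Bulletin, Headlines Update

Traffic Update: ends 17:45 at or before Market Brief starts 22:00 → clear.
Sports Roundup: ends 18:55 at or before Market Brief starts 22:00 → clear.
News Package: ends 19:35 at or before Market Brief starts 22:00 → clear.
Review Segment: ends 19:40 at or before Market Brief starts 22:00 → clear.
Market Bulletin: ends 20:25 at or before Market Brief starts 22:00 → clear.
Market Segment: ends 20:55 at or before Market Brief starts 22:00 → clear.
Headlines Update: starts 21:20 before Market Brief ends 22:20, and ends 22:05 after Market Brief starts 22:00 → overlap.
Headlines Bulletin: starts 21:50 before Market Brief ends 22:20, and ends 22:05 after Market Brief starts 22:00 → overlap.
Local Bulletin: starts 23:25 at or after Market Brief ends 22:20 → clear.
Market Brief overlaps Headlines Update, Headlines Bulletin.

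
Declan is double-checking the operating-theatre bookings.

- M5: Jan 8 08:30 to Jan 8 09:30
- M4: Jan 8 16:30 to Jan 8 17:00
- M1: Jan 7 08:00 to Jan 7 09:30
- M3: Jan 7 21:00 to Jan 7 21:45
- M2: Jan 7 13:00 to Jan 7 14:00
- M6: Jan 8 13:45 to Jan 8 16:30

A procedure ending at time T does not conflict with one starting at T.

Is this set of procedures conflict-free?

Yes

Check each pair: they overlap iff neither finishes before the other starts.
Sorted by start: M1, M2, M3, M5, M6, M4.
M2 starts after M1 ends; M1 is clear from here.
M3 starts after M2 ends; M2 is clear from here.
M5 starts after M3 ends; M3 is clear from here.
M6 starts after M5 ends; M5 is clear from here.
M4 starts exactly when M6 ends (back-to-back, no overlap).
Every pair is clear; the schedule has no overlaps.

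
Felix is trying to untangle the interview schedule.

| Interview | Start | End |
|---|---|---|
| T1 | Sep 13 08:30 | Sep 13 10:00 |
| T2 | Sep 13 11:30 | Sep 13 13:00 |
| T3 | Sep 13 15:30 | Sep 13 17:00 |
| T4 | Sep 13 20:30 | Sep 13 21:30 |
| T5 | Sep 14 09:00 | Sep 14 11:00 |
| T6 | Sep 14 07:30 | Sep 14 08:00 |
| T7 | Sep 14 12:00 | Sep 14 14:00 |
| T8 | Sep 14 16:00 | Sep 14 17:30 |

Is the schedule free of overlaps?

Yes

Sorted by start: T1, T2, T3, T4, T6, T5, T7, T8.
T2 starts after T1 ends, so T1 has no further overlaps.
T3 starts after T2 ends, so T2 has no further overlaps.
T4 starts after T3 ends, so T3 has no further overlaps.
T6 starts after T4 ends, so T4 has no further overlaps.
T5 starts after T6 ends, so T6 has no further overlaps.
T7 starts after T5 ends, so T5 has no further overlaps.
T8 starts after T7 ends.
Every pair is clear; the schedule has no overlaps.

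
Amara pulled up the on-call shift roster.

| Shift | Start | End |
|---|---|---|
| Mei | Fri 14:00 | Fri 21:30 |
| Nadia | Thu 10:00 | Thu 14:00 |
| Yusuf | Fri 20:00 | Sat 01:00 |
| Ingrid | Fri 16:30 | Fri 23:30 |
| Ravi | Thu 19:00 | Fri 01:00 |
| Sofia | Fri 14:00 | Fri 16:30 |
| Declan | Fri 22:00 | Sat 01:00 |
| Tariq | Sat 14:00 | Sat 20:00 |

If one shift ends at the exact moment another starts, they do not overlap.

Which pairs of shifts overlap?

Two intervals overlap when each starts before the other ends.
Sorted by start: Nadia, Ravi, Sofia, Mei, Ingrid, Yusuf, Declan, Tariq.
Ravi starts after Nadia ends, so nothing later overlaps Nadia either.
Sofia starts after Ravi ends, so nothing later overlaps Ravi either.
Mei starts before Sofia ends → Sofia and Mei overlap.
Ingrid starts exactly when Sofia ends (back-to-back, no overlap), so nothing later overlaps Sofia either.
Ingrid starts before Mei ends → Mei and Ingrid overlap.
Yusuf starts before Mei ends → Mei and Yusuf overlap.
Declan starts after Mei ends, so nothing later overlaps Mei either.
Yusuf starts before Ingrid ends → Ingrid and Yusuf overlap.
Declan starts before Ingrid ends → Ingrid and Declan overlap.
Tariq starts after Ingrid ends.
Declan starts before Yusuf ends → Yusuf and Declan overlap.
Tariq starts after Yusuf ends.
Tariq starts after Declan ends.

Declan & Ingrid, Declan & Yusuf, Ingrid & Mei, Ingrid & Yusuf, Mei & Sofia, Mei & Yusuf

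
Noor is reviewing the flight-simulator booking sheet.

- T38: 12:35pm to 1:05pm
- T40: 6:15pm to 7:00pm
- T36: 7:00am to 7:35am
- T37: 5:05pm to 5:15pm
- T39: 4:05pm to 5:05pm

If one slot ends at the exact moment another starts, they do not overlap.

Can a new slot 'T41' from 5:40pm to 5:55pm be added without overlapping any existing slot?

Yes — the slot is free

T36: ends 7:35am at or before T41 starts 5:40pm → clear.
T38: ends 1:05pm at or before T41 starts 5:40pm → clear.
T39: ends 5:05pm at or before T41 starts 5:40pm → clear.
T37: ends 5:15pm at or before T41 starts 5:40pm → clear.
T40: starts 6:15pm at or after T41 ends 5:55pm → clear.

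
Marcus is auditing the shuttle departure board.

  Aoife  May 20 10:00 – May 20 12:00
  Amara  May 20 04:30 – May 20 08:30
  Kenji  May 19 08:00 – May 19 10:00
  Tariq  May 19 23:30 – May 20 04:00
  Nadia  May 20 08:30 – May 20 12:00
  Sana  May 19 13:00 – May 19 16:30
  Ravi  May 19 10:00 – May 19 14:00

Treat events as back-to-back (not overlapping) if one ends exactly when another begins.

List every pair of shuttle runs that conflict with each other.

Two intervals overlap when each starts before the other ends.
Sorted by start: Kenji, Ravi, Sana, Tariq, Amara, Nadia, Aoife.
Ravi starts exactly when Kenji ends (back-to-back, no overlap); Kenji is clear from here.
Sana starts before Ravi ends → Ravi and Sana overlap.
Tariq starts after Ravi ends; Ravi is clear from here.
Tariq starts after Sana ends; Sana is clear from here.
Amara starts after Tariq ends; Tariq is clear from here.
Nadia starts exactly when Amara ends (back-to-back, no overlap); Amara is clear from here.
Aoife starts before Nadia ends → Nadia and Aoife overlap.

Aoife & Nadia, Ravi & Sana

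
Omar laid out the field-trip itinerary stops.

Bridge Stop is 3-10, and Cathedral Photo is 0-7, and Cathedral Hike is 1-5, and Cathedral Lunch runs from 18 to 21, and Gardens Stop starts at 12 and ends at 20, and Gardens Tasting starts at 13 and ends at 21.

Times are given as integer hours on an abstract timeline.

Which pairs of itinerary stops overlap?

Bridge Stop & Cathedral Hike, Bridge Stop & Cathedral Photo, Cathedral Hike & Cathedral Photo, Cathedral Lunch & Gardens Stop, Cathedral Lunch & Gardens Tasting, Gardens Stop & Gardens Tasting

Sorted by start: Cathedral Photo, Cathedral Hike, Bridge Stop, Gardens Stop, Gardens Tasting, Cathedral Lunch.
Cathedral Hike starts before Cathedral Photo ends → Cathedral Photo and Cathedral Hike overlap.
Bridge Stop starts before Cathedral Photo ends → Cathedral Photo and Bridge Stop overlap.
Gardens Stop starts after Cathedral Photo ends — done with Cathedral Photo.
Bridge Stop starts before Cathedral Hike ends → Cathedral Hike and Bridge Stop overlap.
Gardens Stop starts after Cathedral Hike ends — done with Cathedral Hike.
Gardens Stop starts after Bridge Stop ends — done with Bridge Stop.
Gardens Tasting starts before Gardens Stop ends → Gardens Stop and Gardens Tasting overlap.
Cathedral Lunch starts before Gardens Stop ends → Gardens Stop and Cathedral Lunch overlap.
Cathedral Lunch starts before Gardens Tasting ends → Gardens Tasting and Cathedral Lunch overlap.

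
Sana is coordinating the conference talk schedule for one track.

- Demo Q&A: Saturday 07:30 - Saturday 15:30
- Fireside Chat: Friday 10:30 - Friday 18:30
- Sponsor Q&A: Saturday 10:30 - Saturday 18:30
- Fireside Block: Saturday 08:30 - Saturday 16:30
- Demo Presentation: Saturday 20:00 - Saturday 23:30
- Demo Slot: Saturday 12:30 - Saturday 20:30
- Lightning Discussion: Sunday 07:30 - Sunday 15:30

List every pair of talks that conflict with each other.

Demo Presentation & Demo Slot, Demo Q&A & Demo Slot, Demo Q&A & Fireside Block, Demo Q&A & Sponsor Q&A, Demo Slot & Fireside Block, Demo Slot & Sponsor Q&A, Fireside Block & Sponsor Q&A

Check each pair: they overlap iff neither finishes before the other starts.
Sorted by start: Fireside Chat, Demo Q&A, Fireside Block, Sponsor Q&A, Demo Slot, Demo Presentation, Lightning Discussion.
Demo Q&A starts after Fireside Chat ends; Fireside Chat is clear from here.
Fireside Block starts before Demo Q&A ends → Demo Q&A and Fireside Block overlap.
Sponsor Q&A starts before Demo Q&A ends → Demo Q&A and Sponsor Q&A overlap.
Demo Slot starts before Demo Q&A ends → Demo Q&A and Demo Slot overlap.
Demo Presentation starts after Demo Q&A ends; Demo Q&A is clear from here.
Sponsor Q&A starts before Fireside Block ends → Fireside Block and Sponsor Q&A overlap.
Demo Slot starts before Fireside Block ends → Fireside Block and Demo Slot overlap.
Demo Presentation starts after Fireside Block ends; Fireside Block is clear from here.
Demo Slot starts before Sponsor Q&A ends → Sponsor Q&A and Demo Slot overlap.
Demo Presentation starts after Sponsor Q&A ends; Sponsor Q&A is clear from here.
Demo Presentation starts before Demo Slot ends → Demo Slot and Demo Presentation overlap.
Lightning Discussion starts after Demo Slot ends.
Lightning Discussion starts after Demo Presentation ends.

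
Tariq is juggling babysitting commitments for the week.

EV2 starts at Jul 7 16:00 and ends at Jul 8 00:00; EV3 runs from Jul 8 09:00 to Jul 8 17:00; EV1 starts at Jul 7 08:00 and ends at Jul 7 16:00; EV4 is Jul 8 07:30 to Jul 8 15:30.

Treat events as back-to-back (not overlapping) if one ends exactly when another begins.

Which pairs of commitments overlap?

EV3 & EV4

Two intervals overlap when each starts before the other ends.
Sorted by start: EV1, EV2, EV4, EV3.
EV2 starts exactly when EV1 ends (back-to-back, no overlap), so EV1 has no further overlaps.
EV4 starts after EV2 ends, so EV2 has no further overlaps.
EV3 starts before EV4 ends → EV4 and EV3 overlap.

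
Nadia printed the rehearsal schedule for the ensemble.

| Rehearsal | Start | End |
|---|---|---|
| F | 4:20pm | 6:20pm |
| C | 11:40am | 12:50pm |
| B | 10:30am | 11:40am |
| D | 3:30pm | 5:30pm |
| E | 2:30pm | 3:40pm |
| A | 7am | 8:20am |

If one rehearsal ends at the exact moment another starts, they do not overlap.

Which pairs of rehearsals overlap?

D & E, D & F

Two intervals overlap when each starts before the other ends.
Sorted by start: A, B, C, E, D, F.
B starts after A ends, so A has no further overlaps.
C starts exactly when B ends (back-to-back, no overlap), so B has no further overlaps.
E starts after C ends, so C has no further overlaps.
D starts before E ends → E and D overlap.
F starts after E ends.
F starts before D ends → D and F overlap.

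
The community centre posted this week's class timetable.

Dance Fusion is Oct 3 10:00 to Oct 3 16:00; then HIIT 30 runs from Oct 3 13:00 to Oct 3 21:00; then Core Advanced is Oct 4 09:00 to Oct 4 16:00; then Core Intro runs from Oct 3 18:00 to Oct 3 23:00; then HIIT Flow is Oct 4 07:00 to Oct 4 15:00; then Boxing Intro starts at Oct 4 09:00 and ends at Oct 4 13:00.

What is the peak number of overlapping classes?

Sweep the timeline, counting +1 at each start and −1 at each end (ends before starts at a tie):
Oct 3 10:00 start Dance Fusion → 1
Oct 3 13:00 start HIIT 30 → 2
Oct 3 16:00 end Dance Fusion → 1
Oct 3 18:00 start Core Intro → 2
Oct 3 21:00 end HIIT 30 → 1
Oct 3 23:00 end Core Intro → 0
Oct 4 07:00 start HIIT Flow → 1
Oct 4 09:00 start Boxing Intro → 2
Oct 4 09:00 start Core Advanced → 3
Oct 4 13:00 end Boxing Intro → 2
Oct 4 15:00 end HIIT Flow → 1
Oct 4 16:00 end Core Advanced → 0
Peak is 3, at Oct 4 09:00 (Boxing Intro, Core Advanced, HIIT Flow).

3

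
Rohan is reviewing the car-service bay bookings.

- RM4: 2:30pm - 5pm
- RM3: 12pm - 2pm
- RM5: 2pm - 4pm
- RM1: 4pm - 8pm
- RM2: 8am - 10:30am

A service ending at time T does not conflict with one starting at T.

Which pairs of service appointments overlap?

Two intervals overlap when each starts before the other ends.
Sorted by start: RM2, RM3, RM5, RM4, RM1.
RM3 starts after RM2 ends — done with RM2.
RM5 starts exactly when RM3 ends (back-to-back, no overlap) — done with RM3.
RM4 starts before RM5 ends → RM5 and RM4 overlap.
RM1 starts exactly when RM5 ends (back-to-back, no overlap).
RM1 starts before RM4 ends → RM4 and RM1 overlap.

RM1 & RM4, RM4 & RM5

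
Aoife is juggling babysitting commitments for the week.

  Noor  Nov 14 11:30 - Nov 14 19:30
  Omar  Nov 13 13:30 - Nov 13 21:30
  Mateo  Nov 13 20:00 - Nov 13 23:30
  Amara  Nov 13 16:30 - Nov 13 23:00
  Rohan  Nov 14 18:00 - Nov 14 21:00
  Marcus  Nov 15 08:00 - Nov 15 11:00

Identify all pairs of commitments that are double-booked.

Sorted by start: Omar, Amara, Mateo, Noor, Rohan, Marcus.
Amara starts before Omar ends → Omar and Amara overlap.
Mateo starts before Omar ends → Omar and Mateo overlap.
Noor starts after Omar ends, so nothing later overlaps Omar either.
Mateo starts before Amara ends → Amara and Mateo overlap.
Noor starts after Amara ends, so nothing later overlaps Amara either.
Noor starts after Mateo ends, so nothing later overlaps Mateo either.
Rohan starts before Noor ends → Noor and Rohan overlap.
Marcus starts after Noor ends.
Marcus starts after Rohan ends.

Amara & Mateo, Amara & Omar, Mateo & Omar, Noor & Rohan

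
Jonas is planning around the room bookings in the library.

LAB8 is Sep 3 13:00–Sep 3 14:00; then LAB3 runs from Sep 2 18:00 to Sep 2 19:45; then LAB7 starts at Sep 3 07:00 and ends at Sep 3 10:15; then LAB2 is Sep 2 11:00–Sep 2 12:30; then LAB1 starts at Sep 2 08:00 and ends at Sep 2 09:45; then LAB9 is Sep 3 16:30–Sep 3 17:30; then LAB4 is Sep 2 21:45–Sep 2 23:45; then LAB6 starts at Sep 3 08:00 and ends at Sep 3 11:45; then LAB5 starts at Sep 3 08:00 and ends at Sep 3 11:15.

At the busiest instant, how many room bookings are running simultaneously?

Sweep the timeline, counting +1 at each start and −1 at each end (ends before starts at a tie):
Sep 2 08:00 start LAB1 → 1
Sep 2 09:45 end LAB1 → 0
Sep 2 11:00 start LAB2 → 1
Sep 2 12:30 end LAB2 → 0
Sep 2 18:00 start LAB3 → 1
Sep 2 19:45 end LAB3 → 0
Sep 2 21:45 start LAB4 → 1
Sep 2 23:45 end LAB4 → 0
Sep 3 07:00 start LAB7 → 1
Sep 3 08:00 start LAB5 → 2
Sep 3 08:00 start LAB6 → 3
Sep 3 10:15 end LAB7 → 2
Sep 3 11:15 end LAB5 → 1
Sep 3 11:45 end LAB6 → 0
Sep 3 13:00 start LAB8 → 1
Sep 3 14:00 end LAB8 → 0
Sep 3 16:30 start LAB9 → 1
Sep 3 17:30 end LAB9 → 0
Peak is 3, at Sep 3 08:00 (LAB5, LAB6, LAB7).

3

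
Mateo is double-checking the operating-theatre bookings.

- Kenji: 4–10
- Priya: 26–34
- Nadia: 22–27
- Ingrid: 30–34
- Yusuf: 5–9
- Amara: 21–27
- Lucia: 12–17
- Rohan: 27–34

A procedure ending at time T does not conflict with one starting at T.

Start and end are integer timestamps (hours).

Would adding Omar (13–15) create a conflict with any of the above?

Yes — it overlaps Lucia

Kenji: ends 10 at or before Omar starts 13 → clear.
Yusuf: ends 9 at or before Omar starts 13 → clear.
Lucia: starts 12 before Omar ends 15, and ends 17 after Omar starts 13 → overlap.
Amara: starts 21 at or after Omar ends 15 → clear.
Nadia: starts 22 at or after Omar ends 15 → clear.
Priya: starts 26 at or after Omar ends 15 → clear.
Rohan: starts 27 at or after Omar ends 15 → clear.
Ingrid: starts 30 at or after Omar ends 15 → clear.
Omar overlaps Lucia.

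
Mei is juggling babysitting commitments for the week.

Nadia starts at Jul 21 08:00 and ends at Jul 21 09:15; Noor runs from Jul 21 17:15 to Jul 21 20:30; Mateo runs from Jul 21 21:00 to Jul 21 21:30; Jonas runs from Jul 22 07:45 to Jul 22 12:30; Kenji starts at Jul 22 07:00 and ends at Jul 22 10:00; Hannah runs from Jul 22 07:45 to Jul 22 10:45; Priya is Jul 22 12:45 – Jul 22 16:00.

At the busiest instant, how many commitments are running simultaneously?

Walk through starts and ends in time order (an end at T is processed before a start at T):
Jul 21 08:00 start Nadia → 1
Jul 21 09:15 end Nadia → 0
Jul 21 17:15 start Noor → 1
Jul 21 20:30 end Noor → 0
Jul 21 21:00 start Mateo → 1
Jul 21 21:30 end Mateo → 0
Jul 22 07:00 start Kenji → 1
Jul 22 07:45 start Hannah → 2
Jul 22 07:45 start Jonas → 3
Jul 22 10:00 end Kenji → 2
Jul 22 10:45 end Hannah → 1
Jul 22 12:30 end Jonas → 0
Jul 22 12:45 start Priya → 1
Jul 22 16:00 end Priya → 0
Peak is 3, at Jul 22 07:45 (Hannah, Jonas, Kenji).

3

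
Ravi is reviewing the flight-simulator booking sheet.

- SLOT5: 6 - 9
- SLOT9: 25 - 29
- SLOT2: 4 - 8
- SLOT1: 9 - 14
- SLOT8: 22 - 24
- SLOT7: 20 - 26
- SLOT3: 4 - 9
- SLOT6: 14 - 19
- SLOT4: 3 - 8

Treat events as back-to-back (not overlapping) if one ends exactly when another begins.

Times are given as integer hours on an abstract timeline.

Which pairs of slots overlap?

SLOT2 & SLOT3, SLOT2 & SLOT4, SLOT2 & SLOT5, SLOT3 & SLOT4, SLOT3 & SLOT5, SLOT4 & SLOT5, SLOT7 & SLOT8, SLOT7 & SLOT9

Sorted by start: SLOT4, SLOT2, SLOT3, SLOT5, SLOT1, SLOT6, SLOT7, SLOT8, SLOT9.
SLOT2 starts before SLOT4 ends → SLOT4 and SLOT2 overlap.
SLOT3 starts before SLOT4 ends → SLOT4 and SLOT3 overlap.
SLOT5 starts before SLOT4 ends → SLOT4 and SLOT5 overlap.
SLOT1 starts after SLOT4 ends, so nothing later overlaps SLOT4 either.
SLOT3 starts before SLOT2 ends → SLOT2 and SLOT3 overlap.
SLOT5 starts before SLOT2 ends → SLOT2 and SLOT5 overlap.
SLOT1 starts after SLOT2 ends, so nothing later overlaps SLOT2 either.
SLOT5 starts before SLOT3 ends → SLOT3 and SLOT5 overlap.
SLOT1 starts exactly when SLOT3 ends (back-to-back, no overlap), so nothing later overlaps SLOT3 either.
SLOT1 starts exactly when SLOT5 ends (back-to-back, no overlap), so nothing later overlaps SLOT5 either.
SLOT6 starts exactly when SLOT1 ends (back-to-back, no overlap), so nothing later overlaps SLOT1 either.
SLOT7 starts after SLOT6 ends, so nothing later overlaps SLOT6 either.
SLOT8 starts before SLOT7 ends → SLOT7 and SLOT8 overlap.
SLOT9 starts before SLOT7 ends → SLOT7 and SLOT9 overlap.
SLOT9 starts after SLOT8 ends.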